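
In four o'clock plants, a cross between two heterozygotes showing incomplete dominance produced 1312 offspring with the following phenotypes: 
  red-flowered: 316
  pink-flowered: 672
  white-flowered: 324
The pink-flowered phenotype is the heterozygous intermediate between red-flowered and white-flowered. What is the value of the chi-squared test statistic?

With incomplete dominance, a heterozygote × heterozygote cross gives a 1:2:1 phenotypic ratio.
Under the 1:2:1 hypothesis (Σ ratio = 4, N = 1312):
  red-flowered: 1312 × 1/4 = 328
  pink-flowered: 1312 × 2/4 = 656
  white-flowered: 1312 × 1/4 = 328
χ² = Σ (O − E)² / E
  red-flowered: (316 − 328)² / 328 = 0.4390
  pink-flowered: (672 − 656)² / 656 = 0.3902
  white-flowered: (324 − 328)² / 328 = 0.0488
χ² = 0.4390 + 0.3902 + 0.0488 = 0.878

0.878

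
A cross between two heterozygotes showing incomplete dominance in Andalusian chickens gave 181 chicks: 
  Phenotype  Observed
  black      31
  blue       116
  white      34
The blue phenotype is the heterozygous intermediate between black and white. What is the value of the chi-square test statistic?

With incomplete dominance, a heterozygote × heterozygote cross gives a 1:2:1 phenotypic ratio.
Total ratio parts = 4. Expected numbers out of 181:
  black: 181 × 1/4 = 45.25
  blue: 181 × 2/4 = 90.5
  white: 181 × 1/4 = 45.25
χ² = Σ (O − E)² / E
  black: (31 − 45.25)² / 45.25 = 4.4876
  blue: (116 − 90.5)² / 90.5 = 7.1851
  white: (34 − 45.25)² / 45.25 = 2.7970
χ² = 4.4876 + 7.1851 + 2.7970 = 14.4697 ≈ 14.470

14.470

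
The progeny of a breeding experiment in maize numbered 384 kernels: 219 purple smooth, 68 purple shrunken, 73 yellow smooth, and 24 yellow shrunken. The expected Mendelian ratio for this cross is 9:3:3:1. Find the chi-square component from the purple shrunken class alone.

The 9:3:3:1 ratio has 16 parts, so with N = 384 the expected counts are:
  purple smooth: 384 × 9/16 = 216
  purple shrunken: 384 × 3/16 = 72
  yellow smooth: 384 × 3/16 = 72
  yellow shrunken: 384 × 1/16 = 24
Contribution of purple shrunken: (68 − 72)² / 72 = 0.2222

0.222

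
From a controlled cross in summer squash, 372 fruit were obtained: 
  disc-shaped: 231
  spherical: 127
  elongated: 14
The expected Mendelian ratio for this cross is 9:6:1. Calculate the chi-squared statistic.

Under the 9:6:1 hypothesis (Σ ratio = 16, N = 372):
  disc-shaped: 372 × 9/16 = 209.25
  spherical: 372 × 6/16 = 139.5
  elongated: 372 × 1/16 = 23.25
χ² = Σ (O − E)² / E
  disc-shaped: (231 − 209.25)² / 209.25 = 2.2608
  spherical: (127 − 139.5)² / 139.5 = 1.1201
  elongated: (14 − 23.25)² / 23.25 = 3.6801
χ² = 2.2608 + 1.1201 + 3.6801 = 7.061

7.061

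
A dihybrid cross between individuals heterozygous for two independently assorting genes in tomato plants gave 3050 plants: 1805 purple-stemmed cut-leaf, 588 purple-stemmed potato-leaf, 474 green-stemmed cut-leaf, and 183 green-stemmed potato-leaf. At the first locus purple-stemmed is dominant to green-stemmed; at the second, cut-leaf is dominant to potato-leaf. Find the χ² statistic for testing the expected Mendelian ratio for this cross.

A dihybrid F₂ with independent assortment and complete dominance at both loci gives a 9:3:3:1 phenotypic ratio.
The 9:3:3:1 ratio has 16 parts, so with N = 3050 the expected counts are:
  purple-stemmed cut-leaf: 3050 × 9/16 = 1715.625
  purple-stemmed potato-leaf: 3050 × 3/16 = 571.875
  green-stemmed cut-leaf: 3050 × 3/16 = 571.875
  green-stemmed potato-leaf: 3050 × 1/16 = 190.625
χ² = Σ (O − E)² / E
  purple-stemmed cut-leaf: (1805 − 1715.625)² / 1715.625 = 4.6560
  purple-stemmed potato-leaf: (588 − 571.875)² / 571.875 = 0.4547
  green-stemmed cut-leaf: (474 − 571.875)² / 571.875 = 16.7511
  green-stemmed potato-leaf: (183 − 190.625)² / 190.625 = 0.3050
χ² = 4.6560 + 0.4547 + 16.7511 + 0.3050 = 22.1668 ≈ 22.167

22.167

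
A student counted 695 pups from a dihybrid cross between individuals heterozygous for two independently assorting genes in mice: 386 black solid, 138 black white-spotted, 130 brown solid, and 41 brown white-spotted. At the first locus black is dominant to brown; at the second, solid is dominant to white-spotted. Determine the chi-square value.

A dihybrid F₂ with independent assortment and complete dominance at both loci gives a 9:3:3:1 phenotypic ratio.
The 9:3:3:1 ratio has 16 parts, so with N = 695 the expected counts are:
  black solid: 695 × 9/16 = 390.9375
  black white-spotted: 695 × 3/16 = 130.3125
  brown solid: 695 × 3/16 = 130.3125
  brown white-spotted: 695 × 1/16 = 43.4375
χ² = Σ (O − E)² / E
  black solid: (386 − 390.9375)² / 390.9375 = 0.0624
  black white-spotted: (138 − 130.3125)² / 130.3125 = 0.4535
  brown solid: (130 − 130.3125)² / 130.3125 = 0.0007
  brown white-spotted: (41 − 43.4375)² / 43.4375 = 0.1368
χ² = 0.0624 + 0.4535 + 0.0007 + 0.1368 = 0.6534 ≈ 0.653

0.653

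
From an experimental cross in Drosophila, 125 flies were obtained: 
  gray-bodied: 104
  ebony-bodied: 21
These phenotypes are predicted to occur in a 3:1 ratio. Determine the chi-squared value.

4.483

Under the 3:1 hypothesis (Σ ratio = 4, N = 125):
  gray-bodied: 125 × 3/4 = 93.75
  ebony-bodied: 125 × 1/4 = 31.25
χ² = Σ (O − E)² / E
  gray-bodied: (104 − 93.75)² / 93.75 = 1.1207
  ebony-bodied: (21 − 31.25)² / 31.25 = 3.3620
χ² = 1.1207 + 3.3620 = 4.4827 ≈ 4.483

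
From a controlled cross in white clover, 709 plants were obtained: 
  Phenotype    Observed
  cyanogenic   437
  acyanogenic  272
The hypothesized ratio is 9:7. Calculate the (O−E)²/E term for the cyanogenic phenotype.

Total ratio parts = 16. Expected numbers out of 709:
  cyanogenic: 709 × 9/16 = 398.8125
  acyanogenic: 709 × 7/16 = 310.1875
Contribution of cyanogenic: (437 − 398.8125)² / 398.8125 = 3.6566

3.657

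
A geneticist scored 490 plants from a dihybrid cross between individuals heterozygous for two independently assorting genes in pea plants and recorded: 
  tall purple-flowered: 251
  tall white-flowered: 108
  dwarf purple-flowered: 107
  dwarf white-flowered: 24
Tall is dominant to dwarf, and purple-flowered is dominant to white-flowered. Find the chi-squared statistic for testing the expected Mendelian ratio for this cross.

A dihybrid F₂ with independent assortment and complete dominance at both loci gives a 9:3:3:1 phenotypic ratio.
Under the 9:3:3:1 hypothesis (Σ ratio = 16, N = 490):
  tall purple-flowered: 490 × 9/16 = 275.625
  tall white-flowered: 490 × 3/16 = 91.875
  dwarf purple-flowered: 490 × 3/16 = 91.875
  dwarf white-flowered: 490 × 1/16 = 30.625
χ² = Σ (O − E)² / E
  tall purple-flowered: (251 − 275.625)² / 275.625 = 2.2001
  tall white-flowered: (108 − 91.875)² / 91.875 = 2.8301
  dwarf purple-flowered: (107 − 91.875)² / 91.875 = 2.4900
  dwarf white-flowered: (24 − 30.625)² / 30.625 = 1.4332
χ² = 2.2001 + 2.8301 + 2.4900 + 1.4332 = 8.9534 ≈ 8.953

8.953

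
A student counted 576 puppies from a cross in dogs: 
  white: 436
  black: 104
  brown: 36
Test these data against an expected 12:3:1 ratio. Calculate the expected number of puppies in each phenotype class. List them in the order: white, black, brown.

The 12:3:1 ratio has 16 parts, so with N = 576 the expected counts are:
  white: 576 × 12/16 = 432
  black: 576 × 3/16 = 108
  brown: 576 × 1/16 = 36

432, 108, 36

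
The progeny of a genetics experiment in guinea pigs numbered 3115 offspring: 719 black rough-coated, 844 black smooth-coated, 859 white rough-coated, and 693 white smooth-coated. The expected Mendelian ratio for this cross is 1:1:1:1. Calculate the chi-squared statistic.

The 1:1:1:1 ratio has 4 parts, so with N = 3115 the expected counts are:
  black rough-coated: 3115 × 1/4 = 778.75
  black smooth-coated: 3115 × 1/4 = 778.75
  white rough-coated: 3115 × 1/4 = 778.75
  white smooth-coated: 3115 × 1/4 = 778.75
χ² = Σ (O − E)² / E
  black rough-coated: (719 − 778.75)² / 778.75 = 4.5843
  black smooth-coated: (844 − 778.75)² / 778.75 = 5.4672
  white rough-coated: (859 − 778.75)² / 778.75 = 8.2697
  white smooth-coated: (693 − 778.75)² / 778.75 = 9.4421
χ² = 4.5843 + 5.4672 + 8.2697 + 9.4421 = 27.7633 ≈ 27.763

27.763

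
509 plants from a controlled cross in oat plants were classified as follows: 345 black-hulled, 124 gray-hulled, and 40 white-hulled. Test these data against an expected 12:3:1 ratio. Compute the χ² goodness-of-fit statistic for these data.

14.193

Total ratio parts = 16. Expected numbers out of 509:
  black-hulled: 509 × 12/16 = 381.75
  gray-hulled: 509 × 3/16 = 95.4375
  white-hulled: 509 × 1/16 = 31.8125
χ² = Σ (O − E)² / E
  black-hulled: (345 − 381.75)² / 381.75 = 3.5378
  gray-hulled: (124 − 95.4375)² / 95.4375 = 8.5482
  white-hulled: (40 − 31.8125)² / 31.8125 = 2.1072
χ² = 3.5378 + 8.5482 + 2.1072 = 14.1932 ≈ 14.193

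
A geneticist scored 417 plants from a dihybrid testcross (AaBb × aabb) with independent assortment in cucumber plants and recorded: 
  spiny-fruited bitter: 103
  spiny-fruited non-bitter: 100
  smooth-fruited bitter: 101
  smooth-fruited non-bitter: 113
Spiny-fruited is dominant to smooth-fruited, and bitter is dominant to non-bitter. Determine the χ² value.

A dihybrid testcross with independent assortment gives a 1:1:1:1 ratio.
The 1:1:1:1 ratio has 4 parts, so with N = 417 the expected counts are:
  spiny-fruited bitter: 417 × 1/4 = 104.25
  spiny-fruited non-bitter: 417 × 1/4 = 104.25
  smooth-fruited bitter: 417 × 1/4 = 104.25
  smooth-fruited non-bitter: 417 × 1/4 = 104.25
χ² = Σ (O − E)² / E
  spiny-fruited bitter: (103 − 104.25)² / 104.25 = 0.0150
  spiny-fruited non-bitter: (100 − 104.25)² / 104.25 = 0.1733
  smooth-fruited bitter: (101 − 104.25)² / 104.25 = 0.1013
  smooth-fruited non-bitter: (113 − 104.25)² / 104.25 = 0.7344
χ² = 0.0150 + 0.1733 + 0.1013 + 0.7344 = 1.024

1.024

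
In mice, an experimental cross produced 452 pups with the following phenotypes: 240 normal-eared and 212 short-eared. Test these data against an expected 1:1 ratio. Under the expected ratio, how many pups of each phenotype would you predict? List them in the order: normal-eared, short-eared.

The 1:1 ratio has 2 parts, so with N = 452 the expected counts are:
  normal-eared: 452 × 1/2 = 226
  short-eared: 452 × 1/2 = 226

226, 226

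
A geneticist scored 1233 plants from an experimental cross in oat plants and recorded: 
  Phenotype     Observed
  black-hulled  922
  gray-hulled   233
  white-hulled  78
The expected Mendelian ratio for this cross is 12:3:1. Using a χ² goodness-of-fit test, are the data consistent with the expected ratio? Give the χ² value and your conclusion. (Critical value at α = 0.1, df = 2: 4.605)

Expected counts for N = 1233 under a 12:3:1 ratio (total parts = 16):
  black-hulled: 1233 × 12/16 = 924.75
  gray-hulled: 1233 × 3/16 = 231.1875
  white-hulled: 1233 × 1/16 = 77.0625
χ² = Σ (O − E)² / E
  black-hulled: (922 − 924.75)² / 924.75 = 0.0082
  gray-hulled: (233 − 231.1875)² / 231.1875 = 0.0142
  white-hulled: (78 − 77.0625)² / 77.0625 = 0.0114
χ² = 0.0082 + 0.0142 + 0.0114 = 0.0338 ≈ 0.034
Degrees of freedom = 3 − 1 = 2; critical value at α = 0.1 is 4.605.
Since 0.034 < 4.605, we fail to reject the null hypothesis — the data are consistent with the 12:3:1 ratio.

0.034; consistent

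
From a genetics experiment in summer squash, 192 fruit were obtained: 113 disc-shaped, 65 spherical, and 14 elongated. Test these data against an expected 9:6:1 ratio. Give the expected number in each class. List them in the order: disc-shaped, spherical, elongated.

108, 72, 12

Total ratio parts = 16. Expected numbers out of 192:
  disc-shaped: 192 × 9/16 = 108
  spherical: 192 × 6/16 = 72
  elongated: 192 × 1/16 = 12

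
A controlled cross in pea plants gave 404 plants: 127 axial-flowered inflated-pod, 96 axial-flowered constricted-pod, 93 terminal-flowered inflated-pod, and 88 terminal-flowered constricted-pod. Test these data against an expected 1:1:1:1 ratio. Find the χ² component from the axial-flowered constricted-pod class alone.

0.248

Expected counts for N = 404 under a 1:1:1:1 ratio (total parts = 4):
  axial-flowered inflated-pod: 404 × 1/4 = 101
  axial-flowered constricted-pod: 404 × 1/4 = 101
  terminal-flowered inflated-pod: 404 × 1/4 = 101
  terminal-flowered constricted-pod: 404 × 1/4 = 101
Contribution of axial-flowered constricted-pod: (96 − 101)² / 101 = 0.2475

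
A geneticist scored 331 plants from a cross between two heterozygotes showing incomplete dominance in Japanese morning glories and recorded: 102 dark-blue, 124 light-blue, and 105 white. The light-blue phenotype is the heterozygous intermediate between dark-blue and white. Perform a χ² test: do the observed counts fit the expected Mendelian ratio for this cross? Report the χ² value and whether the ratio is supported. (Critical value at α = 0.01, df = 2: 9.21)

With incomplete dominance, a heterozygote × heterozygote cross gives a 1:2:1 phenotypic ratio.
The 1:2:1 ratio has 4 parts, so with N = 331 the expected counts are:
  dark-blue: 331 × 1/4 = 82.75
  light-blue: 331 × 2/4 = 165.5
  white: 331 × 1/4 = 82.75
χ² = Σ (O − E)² / E
  dark-blue: (102 − 82.75)² / 82.75 = 4.4781
  light-blue: (124 − 165.5)² / 165.5 = 10.4063
  white: (105 − 82.75)² / 82.75 = 5.9826
χ² = 4.4781 + 10.4063 + 5.9826 = 20.867
Degrees of freedom = 3 − 1 = 2; critical value at α = 0.01 is 9.21.
Since 20.867 > 9.21, we reject the null hypothesis — the data do not fit the 1:2:1 ratio.

20.867; not consistent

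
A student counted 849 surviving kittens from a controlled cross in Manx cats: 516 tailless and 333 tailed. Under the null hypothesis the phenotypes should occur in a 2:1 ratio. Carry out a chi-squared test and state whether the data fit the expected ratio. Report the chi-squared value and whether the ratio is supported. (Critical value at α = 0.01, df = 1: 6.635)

13.251; not consistent

Total ratio parts = 3. Expected numbers out of 849:
  tailless: 849 × 2/3 = 566
  tailed: 849 × 1/3 = 283
χ² = Σ (O − E)² / E
  tailless: (516 − 566)² / 566 = 4.4170
  tailed: (333 − 283)² / 283 = 8.8339
χ² = 4.4170 + 8.8339 = 13.2509 ≈ 13.251
Degrees of freedom = 2 − 1 = 1; critical value at α = 0.01 is 6.635.
Since 13.251 > 6.635, we reject the null hypothesis — the data do not fit the 2:1 ratio.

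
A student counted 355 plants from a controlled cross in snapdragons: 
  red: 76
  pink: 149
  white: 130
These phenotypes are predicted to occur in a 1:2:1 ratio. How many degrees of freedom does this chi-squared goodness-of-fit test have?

A goodness-of-fit test with 3 phenotype classes has df = 3 − 1 = 2.

2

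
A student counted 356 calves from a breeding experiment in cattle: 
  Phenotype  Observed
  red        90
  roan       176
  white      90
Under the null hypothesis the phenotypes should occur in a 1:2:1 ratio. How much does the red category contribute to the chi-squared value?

0.011

The 1:2:1 ratio has 4 parts, so with N = 356 the expected counts are:
  red: 356 × 1/4 = 89
  roan: 356 × 2/4 = 178
  white: 356 × 1/4 = 89
Contribution of red: (90 − 89)² / 89 = 0.0112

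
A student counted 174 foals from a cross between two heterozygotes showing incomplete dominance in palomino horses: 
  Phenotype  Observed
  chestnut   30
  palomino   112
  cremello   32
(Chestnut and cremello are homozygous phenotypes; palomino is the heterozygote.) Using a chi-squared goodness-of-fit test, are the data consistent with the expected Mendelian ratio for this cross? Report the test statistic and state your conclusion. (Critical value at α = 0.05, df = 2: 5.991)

14.414; not consistent

With incomplete dominance, a heterozygote × heterozygote cross gives a 1:2:1 phenotypic ratio.
Under the 1:2:1 hypothesis (Σ ratio = 4, N = 174):
  chestnut: 174 × 1/4 = 43.5
  palomino: 174 × 2/4 = 87
  cremello: 174 × 1/4 = 43.5
χ² = Σ (O − E)² / E
  chestnut: (30 − 43.5)² / 43.5 = 4.1897
  palomino: (112 − 87)² / 87 = 7.1839
  cremello: (32 − 43.5)² / 43.5 = 3.0402
χ² = 4.1897 + 7.1839 + 3.0402 = 14.4138 ≈ 14.414
Degrees of freedom = 3 − 1 = 2; critical value at α = 0.05 is 5.991.
Since 14.414 > 5.991, we reject the null hypothesis — the data do not fit the 1:2:1 ratio.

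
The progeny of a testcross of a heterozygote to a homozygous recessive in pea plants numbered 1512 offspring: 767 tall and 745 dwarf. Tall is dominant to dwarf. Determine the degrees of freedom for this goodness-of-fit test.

A testcross of a heterozygote (Aa × aa) gives a 1:1 phenotypic ratio.
A goodness-of-fit test with 2 phenotype classes has df = 2 − 1 = 1.

1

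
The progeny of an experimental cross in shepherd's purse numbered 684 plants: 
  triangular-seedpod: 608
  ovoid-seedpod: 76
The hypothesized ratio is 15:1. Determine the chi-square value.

27.585

Expected counts for N = 684 under a 15:1 ratio (total parts = 16):
  triangular-seedpod: 684 × 15/16 = 641.25
  ovoid-seedpod: 684 × 1/16 = 42.75
χ² = Σ (O − E)² / E
  triangular-seedpod: (608 − 641.25)² / 641.25 = 1.7241
  ovoid-seedpod: (76 − 42.75)² / 42.75 = 25.8611
χ² = 1.7241 + 25.8611 = 27.5852 ≈ 27.585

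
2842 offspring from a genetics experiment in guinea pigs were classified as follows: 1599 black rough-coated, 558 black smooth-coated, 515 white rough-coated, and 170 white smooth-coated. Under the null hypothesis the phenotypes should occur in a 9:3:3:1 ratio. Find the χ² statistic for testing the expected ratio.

2.112

Expected counts for N = 2842 under a 9:3:3:1 ratio (total parts = 16):
  black rough-coated: 2842 × 9/16 = 1598.625
  black smooth-coated: 2842 × 3/16 = 532.875
  white rough-coated: 2842 × 3/16 = 532.875
  white smooth-coated: 2842 × 1/16 = 177.625
χ² = Σ (O − E)² / E
  black rough-coated: (1599 − 1598.625)² / 1598.625 = 0.0001
  black smooth-coated: (558 − 532.875)² / 532.875 = 1.1846
  white rough-coated: (515 − 532.875)² / 532.875 = 0.5996
  white smooth-coated: (170 − 177.625)² / 177.625 = 0.3273
χ² = 0.0001 + 1.1846 + 0.5996 + 0.3273 = 2.1116 ≈ 2.112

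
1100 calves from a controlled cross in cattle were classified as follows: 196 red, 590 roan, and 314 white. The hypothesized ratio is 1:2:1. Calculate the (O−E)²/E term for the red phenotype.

Expected counts for N = 1100 under a 1:2:1 ratio (total parts = 4):
  red: 1100 × 1/4 = 275
  roan: 1100 × 2/4 = 550
  white: 1100 × 1/4 = 275
Contribution of red: (196 − 275)² / 275 = 22.6945

22.695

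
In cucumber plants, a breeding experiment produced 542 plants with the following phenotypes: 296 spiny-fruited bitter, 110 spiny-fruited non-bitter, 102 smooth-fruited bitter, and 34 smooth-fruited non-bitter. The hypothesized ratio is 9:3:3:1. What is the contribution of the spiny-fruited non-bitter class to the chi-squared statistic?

0.690

Total ratio parts = 16. Expected numbers out of 542:
  spiny-fruited bitter: 542 × 9/16 = 304.875
  spiny-fruited non-bitter: 542 × 3/16 = 101.625
  smooth-fruited bitter: 542 × 3/16 = 101.625
  smooth-fruited non-bitter: 542 × 1/16 = 33.875
Contribution of spiny-fruited non-bitter: (110 − 101.625)² / 101.625 = 0.6902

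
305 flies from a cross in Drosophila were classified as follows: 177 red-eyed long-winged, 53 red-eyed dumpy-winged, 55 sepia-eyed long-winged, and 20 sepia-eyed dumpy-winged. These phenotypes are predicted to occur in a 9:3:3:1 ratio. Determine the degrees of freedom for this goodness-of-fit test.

A goodness-of-fit test with 4 phenotype classes has df = 4 − 1 = 3.

3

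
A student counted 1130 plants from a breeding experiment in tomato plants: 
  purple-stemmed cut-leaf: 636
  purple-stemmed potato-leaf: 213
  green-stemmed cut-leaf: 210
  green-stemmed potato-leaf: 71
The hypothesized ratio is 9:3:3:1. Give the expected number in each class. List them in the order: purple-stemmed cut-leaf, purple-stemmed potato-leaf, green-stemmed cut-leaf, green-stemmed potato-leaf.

Under the 9:3:3:1 hypothesis (Σ ratio = 16, N = 1130):
  purple-stemmed cut-leaf: 1130 × 9/16 = 635.625
  purple-stemmed potato-leaf: 1130 × 3/16 = 211.875
  green-stemmed cut-leaf: 1130 × 3/16 = 211.875
  green-stemmed potato-leaf: 1130 × 1/16 = 70.625

635.625, 211.875, 211.875, 70.625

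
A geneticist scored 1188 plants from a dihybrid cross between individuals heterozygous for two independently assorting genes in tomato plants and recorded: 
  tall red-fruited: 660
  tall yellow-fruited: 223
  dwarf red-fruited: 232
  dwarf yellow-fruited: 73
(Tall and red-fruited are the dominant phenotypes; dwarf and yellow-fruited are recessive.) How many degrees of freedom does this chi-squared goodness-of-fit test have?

A dihybrid F₂ with independent assortment and complete dominance at both loci gives a 9:3:3:1 phenotypic ratio.
A goodness-of-fit test with 4 phenotype classes has df = 4 − 1 = 3.

3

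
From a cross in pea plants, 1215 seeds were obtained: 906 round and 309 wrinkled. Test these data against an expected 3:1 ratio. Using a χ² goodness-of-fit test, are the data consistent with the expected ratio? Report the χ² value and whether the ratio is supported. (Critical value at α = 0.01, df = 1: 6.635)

0.121; consistent

Expected counts for N = 1215 under a 3:1 ratio (total parts = 4):
  round: 1215 × 3/4 = 911.25
  wrinkled: 1215 × 1/4 = 303.75
χ² = Σ (O − E)² / E
  round: (906 − 911.25)² / 911.25 = 0.0302
  wrinkled: (309 − 303.75)² / 303.75 = 0.0907
χ² = 0.0302 + 0.0907 = 0.1209 ≈ 0.121
Degrees of freedom = 2 − 1 = 1; critical value at α = 0.01 is 6.635.
Since 0.121 < 6.635, we fail to reject the null hypothesis — the data are consistent with the 3:1 ratio.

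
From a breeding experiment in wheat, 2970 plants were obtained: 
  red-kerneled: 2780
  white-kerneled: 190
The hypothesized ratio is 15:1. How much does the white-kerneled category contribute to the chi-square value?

Total ratio parts = 16. Expected numbers out of 2970:
  red-kerneled: 2970 × 15/16 = 2784.375
  white-kerneled: 2970 × 1/16 = 185.625
Contribution of white-kerneled: (190 − 185.625)² / 185.625 = 0.1031

0.103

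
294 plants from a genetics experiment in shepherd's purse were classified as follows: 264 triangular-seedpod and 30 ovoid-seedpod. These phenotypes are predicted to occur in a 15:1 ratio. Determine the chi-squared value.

7.845

Under the 15:1 hypothesis (Σ ratio = 16, N = 294):
  triangular-seedpod: 294 × 15/16 = 275.625
  ovoid-seedpod: 294 × 1/16 = 18.375
χ² = Σ (O − E)² / E
  triangular-seedpod: (264 − 275.625)² / 275.625 = 0.4903
  ovoid-seedpod: (30 − 18.375)² / 18.375 = 7.3546
χ² = 0.4903 + 7.3546 = 7.8449 ≈ 7.845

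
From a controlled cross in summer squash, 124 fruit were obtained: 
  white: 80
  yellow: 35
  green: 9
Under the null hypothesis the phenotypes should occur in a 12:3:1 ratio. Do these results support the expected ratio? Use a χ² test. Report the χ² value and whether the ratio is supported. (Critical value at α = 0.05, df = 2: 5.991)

Total ratio parts = 16. Expected numbers out of 124:
  white: 124 × 12/16 = 93
  yellow: 124 × 3/16 = 23.25
  green: 124 × 1/16 = 7.75
χ² = Σ (O − E)² / E
  white: (80 − 93)² / 93 = 1.8172
  yellow: (35 − 23.25)² / 23.25 = 5.9382
  green: (9 − 7.75)² / 7.75 = 0.2016
χ² = 1.8172 + 5.9382 + 0.2016 = 7.957
Degrees of freedom = 3 − 1 = 2; critical value at α = 0.05 is 5.991.
Since 7.957 > 5.991, we reject the null hypothesis — the data do not fit the 12:3:1 ratio.

7.957; not consistent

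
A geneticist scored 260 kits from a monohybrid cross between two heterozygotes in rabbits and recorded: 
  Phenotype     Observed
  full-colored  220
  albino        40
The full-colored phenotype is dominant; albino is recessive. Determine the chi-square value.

For a monohybrid cross between heterozygotes with complete dominance, the expected phenotypic ratio is 3:1.
Total ratio parts = 4. Expected numbers out of 260:
  full-colored: 260 × 3/4 = 195
  albino: 260 × 1/4 = 65
χ² = Σ (O − E)² / E
  full-colored: (220 − 195)² / 195 = 3.2051
  albino: (40 − 65)² / 65 = 9.6154
χ² = 3.2051 + 9.6154 = 12.8205 ≈ 12.821

12.821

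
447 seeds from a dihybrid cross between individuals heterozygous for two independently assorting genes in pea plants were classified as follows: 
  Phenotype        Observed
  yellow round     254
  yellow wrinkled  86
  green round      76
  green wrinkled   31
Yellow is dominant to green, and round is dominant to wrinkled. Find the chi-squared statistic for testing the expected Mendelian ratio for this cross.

1.147

A dihybrid F₂ with independent assortment and complete dominance at both loci gives a 9:3:3:1 phenotypic ratio.
Under the 9:3:3:1 hypothesis (Σ ratio = 16, N = 447):
  yellow round: 447 × 9/16 = 251.4375
  yellow wrinkled: 447 × 3/16 = 83.8125
  green round: 447 × 3/16 = 83.8125
  green wrinkled: 447 × 1/16 = 27.9375
χ² = Σ (O − E)² / E
  yellow round: (254 − 251.4375)² / 251.4375 = 0.0261
  yellow wrinkled: (86 − 83.8125)² / 83.8125 = 0.0571
  green round: (76 − 83.8125)² / 83.8125 = 0.7282
  green wrinkled: (31 − 27.9375)² / 27.9375 = 0.3357
χ² = 0.0261 + 0.0571 + 0.7282 + 0.3357 = 1.1471 ≈ 1.147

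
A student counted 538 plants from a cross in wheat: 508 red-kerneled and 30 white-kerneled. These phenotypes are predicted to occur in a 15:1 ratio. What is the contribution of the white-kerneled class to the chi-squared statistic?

0.391

Under the 15:1 hypothesis (Σ ratio = 16, N = 538):
  red-kerneled: 538 × 15/16 = 504.375
  white-kerneled: 538 × 1/16 = 33.625
Contribution of white-kerneled: (30 − 33.625)² / 33.625 = 0.3908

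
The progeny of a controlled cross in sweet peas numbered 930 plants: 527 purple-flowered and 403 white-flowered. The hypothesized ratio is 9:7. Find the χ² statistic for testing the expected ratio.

0.066

Under the 9:7 hypothesis (Σ ratio = 16, N = 930):
  purple-flowered: 930 × 9/16 = 523.125
  white-flowered: 930 × 7/16 = 406.875
χ² = Σ (O − E)² / E
  purple-flowered: (527 − 523.125)² / 523.125 = 0.0287
  white-flowered: (403 − 406.875)² / 406.875 = 0.0369
χ² = 0.0287 + 0.0369 = 0.0656 ≈ 0.066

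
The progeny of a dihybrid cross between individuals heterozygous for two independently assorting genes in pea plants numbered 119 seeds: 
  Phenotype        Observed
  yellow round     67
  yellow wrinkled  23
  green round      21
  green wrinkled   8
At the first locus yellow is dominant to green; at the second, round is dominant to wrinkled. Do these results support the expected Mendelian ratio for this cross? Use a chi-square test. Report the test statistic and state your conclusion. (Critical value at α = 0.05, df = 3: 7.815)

A dihybrid F₂ with independent assortment and complete dominance at both loci gives a 9:3:3:1 phenotypic ratio.
Expected counts for N = 119 under a 9:3:3:1 ratio (total parts = 16):
  yellow round: 119 × 9/16 = 66.9375
  yellow wrinkled: 119 × 3/16 = 22.3125
  green round: 119 × 3/16 = 22.3125
  green wrinkled: 119 × 1/16 = 7.4375
χ² = Σ (O − E)² / E
  yellow round: (67 − 66.9375)² / 66.9375 = 0.0001
  yellow wrinkled: (23 − 22.3125)² / 22.3125 = 0.0212
  green round: (21 − 22.3125)² / 22.3125 = 0.0772
  green wrinkled: (8 − 7.4375)² / 7.4375 = 0.0425
χ² = 0.0001 + 0.0212 + 0.0772 + 0.0425 = 0.141
Degrees of freedom = 4 − 1 = 3; critical value at α = 0.05 is 7.815.
Since 0.141 < 7.815, we fail to reject the null hypothesis — the data are consistent with the 9:3:3:1 ratio.

0.141; consistent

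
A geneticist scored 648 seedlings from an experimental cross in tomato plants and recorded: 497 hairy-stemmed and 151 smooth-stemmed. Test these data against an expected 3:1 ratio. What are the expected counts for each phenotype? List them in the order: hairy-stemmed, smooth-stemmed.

486, 162

The 3:1 ratio has 4 parts, so with N = 648 the expected counts are:
  hairy-stemmed: 648 × 3/4 = 486
  smooth-stemmed: 648 × 1/4 = 162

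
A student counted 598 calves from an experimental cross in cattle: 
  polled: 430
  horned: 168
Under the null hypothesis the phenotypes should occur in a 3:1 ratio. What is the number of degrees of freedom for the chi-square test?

1

A goodness-of-fit test with 2 phenotype classes has df = 2 − 1 = 1.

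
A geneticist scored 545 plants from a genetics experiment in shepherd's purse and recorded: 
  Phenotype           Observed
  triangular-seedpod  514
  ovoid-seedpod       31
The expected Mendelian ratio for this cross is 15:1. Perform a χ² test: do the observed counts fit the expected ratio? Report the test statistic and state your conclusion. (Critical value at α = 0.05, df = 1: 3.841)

Under the 15:1 hypothesis (Σ ratio = 16, N = 545):
  triangular-seedpod: 545 × 15/16 = 510.9375
  ovoid-seedpod: 545 × 1/16 = 34.0625
χ² = Σ (O − E)² / E
  triangular-seedpod: (514 − 510.9375)² / 510.9375 = 0.0184
  ovoid-seedpod: (31 − 34.0625)² / 34.0625 = 0.2753
χ² = 0.0184 + 0.2753 = 0.2937 ≈ 0.294
Degrees of freedom = 2 − 1 = 1; critical value at α = 0.05 is 3.841.
Since 0.294 < 3.841, we fail to reject the null hypothesis — the data are consistent with the 15:1 ratio.

0.294; consistent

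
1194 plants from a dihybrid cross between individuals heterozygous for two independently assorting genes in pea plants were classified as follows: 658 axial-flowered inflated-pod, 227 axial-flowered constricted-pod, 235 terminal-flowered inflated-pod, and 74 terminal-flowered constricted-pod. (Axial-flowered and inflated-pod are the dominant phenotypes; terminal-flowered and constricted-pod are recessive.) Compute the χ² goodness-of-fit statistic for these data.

0.878

A dihybrid F₂ with independent assortment and complete dominance at both loci gives a 9:3:3:1 phenotypic ratio.
The 9:3:3:1 ratio has 16 parts, so with N = 1194 the expected counts are:
  axial-flowered inflated-pod: 1194 × 9/16 = 671.625
  axial-flowered constricted-pod: 1194 × 3/16 = 223.875
  terminal-flowered inflated-pod: 1194 × 3/16 = 223.875
  terminal-flowered constricted-pod: 1194 × 1/16 = 74.625
χ² = Σ (O − E)² / E
  axial-flowered inflated-pod: (658 − 671.625)² / 671.625 = 0.2764
  axial-flowered constricted-pod: (227 − 223.875)² / 223.875 = 0.0436
  terminal-flowered inflated-pod: (235 − 223.875)² / 223.875 = 0.5528
  terminal-flowered constricted-pod: (74 − 74.625)² / 74.625 = 0.0052
χ² = 0.2764 + 0.0436 + 0.5528 + 0.0052 = 0.878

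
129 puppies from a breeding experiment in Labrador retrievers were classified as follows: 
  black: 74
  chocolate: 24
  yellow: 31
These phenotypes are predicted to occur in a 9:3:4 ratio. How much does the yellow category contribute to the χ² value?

Under the 9:3:4 hypothesis (Σ ratio = 16, N = 129):
  black: 129 × 9/16 = 72.5625
  chocolate: 129 × 3/16 = 24.1875
  yellow: 129 × 4/16 = 32.25
Contribution of yellow: (31 − 32.25)² / 32.25 = 0.0484

0.048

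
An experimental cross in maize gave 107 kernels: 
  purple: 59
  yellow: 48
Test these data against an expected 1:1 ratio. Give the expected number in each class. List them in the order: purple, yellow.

Under the 1:1 hypothesis (Σ ratio = 2, N = 107):
  purple: 107 × 1/2 = 53.5
  yellow: 107 × 1/2 = 53.5

53.5, 53.5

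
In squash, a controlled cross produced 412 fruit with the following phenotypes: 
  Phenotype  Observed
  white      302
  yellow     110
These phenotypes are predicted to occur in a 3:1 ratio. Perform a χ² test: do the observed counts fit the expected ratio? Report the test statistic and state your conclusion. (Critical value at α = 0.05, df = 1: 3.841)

0.634; consistent

Expected counts for N = 412 under a 3:1 ratio (total parts = 4):
  white: 412 × 3/4 = 309
  yellow: 412 × 1/4 = 103
χ² = Σ (O − E)² / E
  white: (302 − 309)² / 309 = 0.1586
  yellow: (110 − 103)² / 103 = 0.4757
χ² = 0.1586 + 0.4757 = 0.6343 ≈ 0.634
Degrees of freedom = 2 − 1 = 1; critical value at α = 0.05 is 3.841.
Since 0.634 < 3.841, we fail to reject the null hypothesis — the data are consistent with the 3:1 ratio.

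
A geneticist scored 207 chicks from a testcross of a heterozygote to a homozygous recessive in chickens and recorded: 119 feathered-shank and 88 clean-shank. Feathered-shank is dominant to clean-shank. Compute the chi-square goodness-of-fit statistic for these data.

4.643

A testcross of a heterozygote (Aa × aa) gives a 1:1 phenotypic ratio.
The 1:1 ratio has 2 parts, so with N = 207 the expected counts are:
  feathered-shank: 207 × 1/2 = 103.5
  clean-shank: 207 × 1/2 = 103.5
χ² = Σ (O − E)² / E
  feathered-shank: (119 − 103.5)² / 103.5 = 2.3213
  clean-shank: (88 − 103.5)² / 103.5 = 2.3213
χ² = 2.3213 + 2.3213 = 4.6426 ≈ 4.643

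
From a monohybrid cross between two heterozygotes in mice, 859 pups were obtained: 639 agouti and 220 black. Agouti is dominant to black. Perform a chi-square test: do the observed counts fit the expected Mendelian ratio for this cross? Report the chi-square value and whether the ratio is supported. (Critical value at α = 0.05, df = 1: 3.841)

0.171; consistent

For a monohybrid cross between heterozygotes with complete dominance, the expected phenotypic ratio is 3:1.
Total ratio parts = 4. Expected numbers out of 859:
  agouti: 859 × 3/4 = 644.25
  black: 859 × 1/4 = 214.75
χ² = Σ (O − E)² / E
  agouti: (639 − 644.25)² / 644.25 = 0.0428
  black: (220 − 214.75)² / 214.75 = 0.1283
χ² = 0.0428 + 0.1283 = 0.1711 ≈ 0.171
Degrees of freedom = 2 − 1 = 1; critical value at α = 0.05 is 3.841.
Since 0.171 < 3.841, we fail to reject the null hypothesis — the data are consistent with the 3:1 ratio.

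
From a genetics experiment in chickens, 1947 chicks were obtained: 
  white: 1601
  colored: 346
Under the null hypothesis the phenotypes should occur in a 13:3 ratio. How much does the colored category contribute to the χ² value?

The 13:3 ratio has 16 parts, so with N = 1947 the expected counts are:
  white: 1947 × 13/16 = 1581.9375
  colored: 1947 × 3/16 = 365.0625
Contribution of colored: (346 − 365.0625)² / 365.0625 = 0.9954

0.995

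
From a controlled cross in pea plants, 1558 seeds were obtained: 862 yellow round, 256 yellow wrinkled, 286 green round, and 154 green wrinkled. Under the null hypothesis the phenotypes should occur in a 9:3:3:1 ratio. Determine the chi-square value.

37.760

Total ratio parts = 16. Expected numbers out of 1558:
  yellow round: 1558 × 9/16 = 876.375
  yellow wrinkled: 1558 × 3/16 = 292.125
  green round: 1558 × 3/16 = 292.125
  green wrinkled: 1558 × 1/16 = 97.375
χ² = Σ (O − E)² / E
  yellow round: (862 − 876.375)² / 876.375 = 0.2358
  yellow wrinkled: (256 − 292.125)² / 292.125 = 4.4673
  green round: (286 − 292.125)² / 292.125 = 0.1284
  green wrinkled: (154 − 97.375)² / 97.375 = 32.9283
χ² = 0.2358 + 4.4673 + 0.1284 + 32.9283 = 37.7598 ≈ 37.760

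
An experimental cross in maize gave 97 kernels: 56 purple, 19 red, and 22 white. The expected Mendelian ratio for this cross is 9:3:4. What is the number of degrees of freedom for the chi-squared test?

A goodness-of-fit test with 3 phenotype classes has df = 3 − 1 = 2.

2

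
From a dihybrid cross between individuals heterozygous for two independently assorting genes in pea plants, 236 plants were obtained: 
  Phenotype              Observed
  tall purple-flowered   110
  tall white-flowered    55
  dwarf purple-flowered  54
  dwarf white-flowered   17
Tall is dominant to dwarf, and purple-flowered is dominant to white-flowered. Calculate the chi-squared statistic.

A dihybrid F₂ with independent assortment and complete dominance at both loci gives a 9:3:3:1 phenotypic ratio.
The 9:3:3:1 ratio has 16 parts, so with N = 236 the expected counts are:
  tall purple-flowered: 236 × 9/16 = 132.75
  tall white-flowered: 236 × 3/16 = 44.25
  dwarf purple-flowered: 236 × 3/16 = 44.25
  dwarf white-flowered: 236 × 1/16 = 14.75
χ² = Σ (O − E)² / E
  tall purple-flowered: (110 − 132.75)² / 132.75 = 3.8988
  tall white-flowered: (55 − 44.25)² / 44.25 = 2.6116
  dwarf purple-flowered: (54 − 44.25)² / 44.25 = 2.1483
  dwarf white-flowered: (17 − 14.75)² / 14.75 = 0.3432
χ² = 3.8988 + 2.6116 + 2.1483 + 0.3432 = 9.0019 ≈ 9.002

9.002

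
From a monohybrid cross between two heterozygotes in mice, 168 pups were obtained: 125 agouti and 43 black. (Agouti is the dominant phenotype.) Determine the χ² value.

0.032

For a monohybrid cross between heterozygotes with complete dominance, the expected phenotypic ratio is 3:1.
Total ratio parts = 4. Expected numbers out of 168:
  agouti: 168 × 3/4 = 126
  black: 168 × 1/4 = 42
χ² = Σ (O − E)² / E
  agouti: (125 − 126)² / 126 = 0.0079
  black: (43 − 42)² / 42 = 0.0238
χ² = 0.0079 + 0.0238 = 0.0317 ≈ 0.032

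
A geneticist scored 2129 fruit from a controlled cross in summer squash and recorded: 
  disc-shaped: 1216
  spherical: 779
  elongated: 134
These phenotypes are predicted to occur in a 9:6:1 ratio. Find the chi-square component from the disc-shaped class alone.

0.284

The 9:6:1 ratio has 16 parts, so with N = 2129 the expected counts are:
  disc-shaped: 2129 × 9/16 = 1197.5625
  spherical: 2129 × 6/16 = 798.375
  elongated: 2129 × 1/16 = 133.0625
Contribution of disc-shaped: (1216 − 1197.5625)² / 1197.5625 = 0.2839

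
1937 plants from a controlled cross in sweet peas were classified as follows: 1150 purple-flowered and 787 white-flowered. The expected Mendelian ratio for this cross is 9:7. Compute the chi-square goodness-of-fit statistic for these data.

Total ratio parts = 16. Expected numbers out of 1937:
  purple-flowered: 1937 × 9/16 = 1089.5625
  white-flowered: 1937 × 7/16 = 847.4375
χ² = Σ (O − E)² / E
  purple-flowered: (1150 − 1089.5625)² / 1089.5625 = 3.3524
  white-flowered: (787 − 847.4375)² / 847.4375 = 4.3103
χ² = 3.3524 + 4.3103 = 7.6627 ≈ 7.663

7.663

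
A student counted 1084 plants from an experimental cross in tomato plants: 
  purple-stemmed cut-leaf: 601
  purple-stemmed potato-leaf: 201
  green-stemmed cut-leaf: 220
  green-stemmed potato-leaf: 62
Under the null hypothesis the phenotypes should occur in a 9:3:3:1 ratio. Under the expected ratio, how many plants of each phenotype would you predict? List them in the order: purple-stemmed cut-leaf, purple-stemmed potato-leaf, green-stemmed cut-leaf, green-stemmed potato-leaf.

The 9:3:3:1 ratio has 16 parts, so with N = 1084 the expected counts are:
  purple-stemmed cut-leaf: 1084 × 9/16 = 609.75
  purple-stemmed potato-leaf: 1084 × 3/16 = 203.25
  green-stemmed cut-leaf: 1084 × 3/16 = 203.25
  green-stemmed potato-leaf: 1084 × 1/16 = 67.75

609.75, 203.25, 203.25, 67.75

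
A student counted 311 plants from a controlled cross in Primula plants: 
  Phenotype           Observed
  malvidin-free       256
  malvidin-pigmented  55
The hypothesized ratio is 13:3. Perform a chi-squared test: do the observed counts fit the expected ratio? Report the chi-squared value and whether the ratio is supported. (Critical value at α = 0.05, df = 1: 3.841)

Total ratio parts = 16. Expected numbers out of 311:
  malvidin-free: 311 × 13/16 = 252.6875
  malvidin-pigmented: 311 × 3/16 = 58.3125
χ² = Σ (O − E)² / E
  malvidin-free: (256 − 252.6875)² / 252.6875 = 0.0434
  malvidin-pigmented: (55 − 58.3125)² / 58.3125 = 0.1882
χ² = 0.0434 + 0.1882 = 0.2316 ≈ 0.232
Degrees of freedom = 2 − 1 = 1; critical value at α = 0.05 is 3.841.
Since 0.232 < 3.841, we fail to reject the null hypothesis — the data are consistent with the 13:3 ratio.

0.232; consistent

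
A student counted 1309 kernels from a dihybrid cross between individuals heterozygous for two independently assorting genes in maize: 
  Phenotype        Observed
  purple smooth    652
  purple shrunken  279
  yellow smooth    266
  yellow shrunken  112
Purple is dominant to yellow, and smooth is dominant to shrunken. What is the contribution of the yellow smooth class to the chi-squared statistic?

A dihybrid F₂ with independent assortment and complete dominance at both loci gives a 9:3:3:1 phenotypic ratio.
Total ratio parts = 16. Expected numbers out of 1309:
  purple smooth: 1309 × 9/16 = 736.3125
  purple shrunken: 1309 × 3/16 = 245.4375
  yellow smooth: 1309 × 3/16 = 245.4375
  yellow shrunken: 1309 × 1/16 = 81.8125
Contribution of yellow smooth: (266 − 245.4375)² / 245.4375 = 1.7227

1.723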